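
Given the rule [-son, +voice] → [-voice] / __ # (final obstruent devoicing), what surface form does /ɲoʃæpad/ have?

[ɲoʃæpat]

Only the final segment /d/ is both word-final and matches the structural description. It is a voiced alveolar stop, so [-son, +voice] holds; changing it to [-voice] with all other features held fixed yields /t/ (voiceless alveolar stop). No other segment meets both the structural description and the environment, so the output is [ɲoʃæpat].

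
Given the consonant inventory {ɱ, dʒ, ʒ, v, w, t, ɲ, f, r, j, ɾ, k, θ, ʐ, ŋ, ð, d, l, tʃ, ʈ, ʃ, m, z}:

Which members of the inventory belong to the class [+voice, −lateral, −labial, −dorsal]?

dʒ, ʒ, r, ɾ, ʐ, ð, d, z

Eliminate segments failing any feature: /ɱ, v, w, m/ are [+labial]; /t, f, k, θ, tʃ, ʈ, ʃ/ are [−voice]; /ɲ, j, ŋ/ are [+dorsal]; /l/ is [+lateral]. The remaining /dʒ, ʒ, r, ɾ, ʐ, ð, d, z/ satisfy [+voice], [−lateral], [−labial], [−dorsal].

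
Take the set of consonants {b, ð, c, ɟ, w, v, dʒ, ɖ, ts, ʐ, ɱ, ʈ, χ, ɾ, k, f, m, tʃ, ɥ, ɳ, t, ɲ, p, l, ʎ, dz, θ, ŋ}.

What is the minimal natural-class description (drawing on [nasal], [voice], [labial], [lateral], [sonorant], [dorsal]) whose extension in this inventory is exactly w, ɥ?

[+labial, +dorsal]

/w, ɥ/ are all [+labial], [+dorsal], and no other segment in the inventory matches both values. Dropping any one of them over-generates: [+dorsal] alone would also admit /c, ɟ, χ, k, …/; [+labial] alone would also admit /b, v, ɱ, f, …/. No other single listed feature picks out exactly this set either, so fewer than two features will not do.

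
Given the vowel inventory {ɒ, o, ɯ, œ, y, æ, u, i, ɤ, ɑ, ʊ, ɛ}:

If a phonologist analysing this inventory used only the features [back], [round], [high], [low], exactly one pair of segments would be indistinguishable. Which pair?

u, ʊ

Both /u/ and /ʊ/ are [+back], [+round], [+high], [−low]. Since the list omits [tense] — which does distinguish the high back rounded tense vowel from the high back rounded lax vowel — this pair collapses; all other pairs remain distinct.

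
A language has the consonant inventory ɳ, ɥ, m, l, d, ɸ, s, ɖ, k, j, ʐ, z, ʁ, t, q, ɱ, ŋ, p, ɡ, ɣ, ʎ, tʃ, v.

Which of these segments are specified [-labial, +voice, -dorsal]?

ɳ, l, d, ɖ, ʐ, z

First, the [-labial] segments are /ɳ, l, d, s, ɖ, k, j, ʐ, z, ʁ, t, q, ŋ, ɡ, ɣ, ʎ, tʃ/.
Of those, [+voice] gives /ɳ, l, d, ɖ, j, ʐ, z, ʁ, ŋ, ɡ, ɣ, ʎ/.
Within that set, [-dorsal] leaves /ɳ, l, d, ɖ, ʐ, z/.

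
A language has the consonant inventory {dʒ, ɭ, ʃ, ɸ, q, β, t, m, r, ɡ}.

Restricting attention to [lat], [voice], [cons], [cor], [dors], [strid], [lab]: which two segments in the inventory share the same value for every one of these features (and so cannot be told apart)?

m, β

On the given features, /m/ and /β/ have an identical profile: [−lateral], [+voice], [+consonantal], [−coronal], [−dorsal], [−strident], [+labial]. No other two segments in the inventory coincide on all 7 features. (They do differ in [sonorant], [nasal] and [continuant], which are not among the given features.)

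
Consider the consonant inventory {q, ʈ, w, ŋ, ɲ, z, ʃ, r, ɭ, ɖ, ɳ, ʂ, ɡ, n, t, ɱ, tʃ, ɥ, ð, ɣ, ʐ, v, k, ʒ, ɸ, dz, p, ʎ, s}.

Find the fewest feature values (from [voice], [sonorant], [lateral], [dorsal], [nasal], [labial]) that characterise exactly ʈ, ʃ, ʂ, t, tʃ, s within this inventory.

[−voice, −labial, −dorsal]

The class [−voice], [−labial], [−dorsal] has exactly /ʈ, ʃ, ʂ, t, tʃ, s/ as its extension in this inventory. No smaller conjunction from the listed features achieves this: [−labial, −dorsal] alone would also admit /z, r, ɭ, ɖ, …/; [−voice, −dorsal] alone would also admit /ɸ, p/; [−voice, −labial] alone would also admit /q, k/; and checking the remaining two-feature bundles turns up none with this extension.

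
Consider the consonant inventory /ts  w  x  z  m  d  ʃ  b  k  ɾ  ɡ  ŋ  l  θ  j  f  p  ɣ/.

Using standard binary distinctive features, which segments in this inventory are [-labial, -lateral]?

ts, x, z, d, ʃ, k, ɾ, ɡ, ŋ, θ, j, ɣ

First, the [-labial] segments are /ts, x, z, d, ʃ, k, ɾ, ɡ, ŋ, l, θ, j, ɣ/.
Of those, [-lateral] leaves /ts, x, z, d, ʃ, k, ɾ, ɡ, ŋ, θ, j, ɣ/.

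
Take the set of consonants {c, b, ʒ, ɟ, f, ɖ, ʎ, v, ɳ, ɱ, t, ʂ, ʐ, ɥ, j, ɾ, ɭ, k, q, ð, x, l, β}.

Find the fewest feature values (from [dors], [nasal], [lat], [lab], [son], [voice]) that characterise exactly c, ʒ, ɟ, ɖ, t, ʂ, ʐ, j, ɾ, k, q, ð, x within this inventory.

[-nasal, -lat, -lab]

The class [-nasal], [-lateral], [-labial] has exactly /c, ʒ, ɟ, ɖ, t, ʂ, ʐ, j, ɾ, k, q, ð, x/ as its extension in this inventory. No smaller conjunction from the listed features achieves this: [-lateral, -labial] alone would also admit /ɳ/; [-nasal, -labial] alone would also admit /ʎ, ɭ, l/; [-nasal, -lateral] alone would also admit /b, f, v, ɥ, …/; and checking the remaining two-feature bundles turns up none with this extension.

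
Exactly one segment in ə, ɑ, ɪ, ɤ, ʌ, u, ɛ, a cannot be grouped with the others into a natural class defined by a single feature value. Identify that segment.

The remaining segments after removing /u/ share [-round]; /u/ (high back rounded tense vowel) is [+round]. For every other candidate removal, the leftover set fails to share any single feature value that the removed segment lacks.

u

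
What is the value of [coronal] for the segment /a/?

[-coronal]

/a/ is the low unrounded vowel. The feature [coronal] marks segments articulated with the tongue front (tip or blade); /a/ lacks this property, so it is [-coronal].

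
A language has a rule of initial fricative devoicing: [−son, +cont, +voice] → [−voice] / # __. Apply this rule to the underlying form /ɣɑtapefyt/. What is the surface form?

/ɣ/ satisfies [−son, +cont, +voice] and sits in # __. The [−voice] counterpart of the voiced velar fricative is /x/. Other segments in /ɣɑtapefyt/ either fail the structural description or are not in the environment, so the surface form is [xɑtapefyt].

[xɑtapefyt]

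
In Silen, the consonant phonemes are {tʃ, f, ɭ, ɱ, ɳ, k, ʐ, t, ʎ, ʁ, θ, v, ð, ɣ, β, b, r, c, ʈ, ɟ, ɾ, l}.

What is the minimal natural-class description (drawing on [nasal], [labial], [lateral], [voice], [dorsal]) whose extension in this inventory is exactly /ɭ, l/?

[+lateral, -dorsal]

The class [+lateral], [-dorsal] has exactly /ɭ, l/ as its extension in this inventory. No smaller conjunction from the listed features achieves this: [-dorsal] alone would also admit /tʃ, f, ɱ, ɳ, …/; [+lateral] alone would also admit /ʎ/; and checking the remaining single features turns up none with this extension.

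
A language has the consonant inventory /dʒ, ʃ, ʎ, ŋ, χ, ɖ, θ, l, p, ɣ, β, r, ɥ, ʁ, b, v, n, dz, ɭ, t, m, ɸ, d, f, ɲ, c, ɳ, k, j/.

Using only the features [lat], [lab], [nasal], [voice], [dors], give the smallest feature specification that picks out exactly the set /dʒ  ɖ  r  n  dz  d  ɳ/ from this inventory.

The class [+voice], [−lateral], [−labial], [−dorsal] has exactly /dʒ, ɖ, r, n, dz, d, ɳ/ as its extension in this inventory. No smaller conjunction from the listed features achieves this: [−lateral, −labial, −dorsal] alone would also admit /ʃ, θ, t/; [+voice, −labial, −dorsal] alone would also admit /l, ɭ/; [+voice, −lateral, −dorsal] alone would also admit /β, b, v, m/; [+voice, −lateral, −labial] alone would also admit /ŋ, ɣ, ʁ, ɲ, …/; and checking the remaining three-feature bundles turns up none with this extension.

[+voice, −lat, −lab, −dors]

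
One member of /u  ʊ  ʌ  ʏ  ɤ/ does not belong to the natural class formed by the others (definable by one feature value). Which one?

ʏ

[back] groups all but one: /ʊ, ɤ, ʌ, u/ share [+back] while /ʏ/ (high front rounded lax vowel) alone is [-back]. Removing any other segment would not leave a single-feature class that excludes it.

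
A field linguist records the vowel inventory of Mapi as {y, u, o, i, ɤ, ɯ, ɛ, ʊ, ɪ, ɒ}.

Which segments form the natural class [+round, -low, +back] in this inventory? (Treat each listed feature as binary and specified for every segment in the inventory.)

u, o, ʊ

The [+round] segments are /y, u, o, ʊ, ɒ/.
Among these, [-low] gives /y, u, o, ʊ/.
Among these, [+back] leaves /u, o, ʊ/.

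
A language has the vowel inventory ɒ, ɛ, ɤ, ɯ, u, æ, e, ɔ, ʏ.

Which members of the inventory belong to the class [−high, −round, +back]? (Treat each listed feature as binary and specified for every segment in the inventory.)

Checking each segment against [−high], [−round], [+back]: /ɤ/ (mid back unrounded tense vowel) satisfies every feature; every other segment in the inventory fails at least one.

ɤ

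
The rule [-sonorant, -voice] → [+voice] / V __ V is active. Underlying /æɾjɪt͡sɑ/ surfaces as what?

[æɾjɪd͡zɑ]

The only segment in the rule's environment that also matches [-sonorant, -voice] is /t͡s/. Applying [+voice] turns the voiceless alveolar affricate into /d͡z/ (voiced alveolar affricate), giving [æɾjɪd͡zɑ].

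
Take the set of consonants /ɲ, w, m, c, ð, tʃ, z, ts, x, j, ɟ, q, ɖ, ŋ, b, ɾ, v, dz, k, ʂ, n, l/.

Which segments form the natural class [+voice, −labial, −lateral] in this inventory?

Checking each segment against [+voice], [−labial], [−lateral]: /ɲ/ (palatal nasal), /ð/ (voiced dental fricative), /z/ (voiced alveolar fricative), /j/ (palatal glide), /ɟ/ (voiced palatal stop), /ɖ/ (voiced retroflex stop), among others, satisfy every feature; every other segment in the inventory fails at least one.

ɲ, ð, z, j, ɟ, ɖ, ŋ, ɾ, dz, n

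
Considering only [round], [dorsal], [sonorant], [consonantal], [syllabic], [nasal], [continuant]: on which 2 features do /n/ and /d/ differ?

The two segments share [−round], [−dorsal], [+consonantal], [−syllabic], [−continuant]. The only features from the list on which they differ: /n/ is [+sonorant] while /d/ is [−sonorant]; /n/ is [+nasal] while /d/ is [−nasal].

[sonorant], [nasal]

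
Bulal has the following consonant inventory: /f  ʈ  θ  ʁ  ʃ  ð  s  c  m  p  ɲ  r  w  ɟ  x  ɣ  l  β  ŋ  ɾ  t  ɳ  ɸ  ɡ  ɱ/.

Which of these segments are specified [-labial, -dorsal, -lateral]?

ʈ, θ, ʃ, ð, s, r, ɾ, t, ɳ

Eliminate segments failing any feature: /f, m, p, w, β, ɸ, ɱ/ are [+labial]; /ʁ, c, ɲ, ɟ, x, ɣ, ŋ, ɡ/ are [+dorsal]; /l/ is [+lateral]. The remaining /ʈ, θ, ʃ, ð, s, r, ɾ, t, ɳ/ satisfy [-labial], [-dorsal], [-lateral].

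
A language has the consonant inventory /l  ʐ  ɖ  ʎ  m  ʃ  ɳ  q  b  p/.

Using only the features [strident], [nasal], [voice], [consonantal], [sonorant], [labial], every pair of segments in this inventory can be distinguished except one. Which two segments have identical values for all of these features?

Both /l/ and /ʎ/ are [−strident], [−nasal], [+voice], [+consonantal], [+sonorant], [−labial]. Since the list omits [dorsal] — which does distinguish the alveolar lateral approximant from the palatal lateral approximant — this pair collapses; all other pairs remain distinct.

l, ʎ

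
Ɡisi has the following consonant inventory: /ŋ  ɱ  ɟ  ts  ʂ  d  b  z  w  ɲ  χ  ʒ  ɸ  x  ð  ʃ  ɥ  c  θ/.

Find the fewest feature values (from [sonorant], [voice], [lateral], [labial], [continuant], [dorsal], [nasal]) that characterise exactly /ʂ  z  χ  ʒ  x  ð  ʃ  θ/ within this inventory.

/ʂ, z, χ, ʒ, x, ð, ʃ, θ/ are all [+continuant], [−labial], and no other segment in the inventory matches both values. Dropping any one of them over-generates: [−labial] alone would also admit /ŋ, ɟ, ts, d, …/; [+continuant] alone would also admit /w, ɸ, ɥ/. No other single listed feature picks out exactly this set either, so fewer than two features will not do.

[+continuant, −labial]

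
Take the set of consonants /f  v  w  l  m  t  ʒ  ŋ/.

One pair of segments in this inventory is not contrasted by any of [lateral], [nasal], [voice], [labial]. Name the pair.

w, v

On the given features, /w/ and /v/ have an identical profile: [−lateral], [−nasal], [+voice], [+labial]. No other two segments in the inventory coincide on all 4 features. (They do differ in [sonorant], [round] and [dorsal], which are not among the given features.)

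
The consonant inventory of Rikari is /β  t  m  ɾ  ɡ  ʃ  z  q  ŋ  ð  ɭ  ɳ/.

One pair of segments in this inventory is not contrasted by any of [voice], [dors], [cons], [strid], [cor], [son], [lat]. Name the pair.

ɳ, ɾ

/ɳ/ (retroflex nasal) and /ɾ/ (alveolar tap) are both [+voice], [-dorsal], [+consonantal], [-strident], [+coronal], [+sonorant], [-lateral], so none of the listed features separates them. (They do differ in [nasal] and [anterior], which are not among the given features.) Every other pair in the inventory differs on at least one listed feature.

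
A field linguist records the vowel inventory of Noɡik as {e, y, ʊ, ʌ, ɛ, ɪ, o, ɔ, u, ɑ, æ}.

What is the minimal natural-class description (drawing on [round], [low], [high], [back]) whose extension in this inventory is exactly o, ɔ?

Every target segment is [−high], [+round]; each remaining inventory member fails at least one of these. Each conjunct is needed — [+round] alone would also admit /y, ʊ, u/; [−high] alone would also admit /e, ʌ, ɛ, ɑ, …/ — and no other single listed feature has exactly this extension, so two is the minimum.

[−high, +round]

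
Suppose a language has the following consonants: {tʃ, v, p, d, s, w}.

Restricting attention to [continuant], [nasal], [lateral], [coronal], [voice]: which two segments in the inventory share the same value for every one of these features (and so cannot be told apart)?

/w/ (labial-velar glide) and /v/ (voiced labiodental fricative) are both [+continuant], [−nasal], [−lateral], [−coronal], [+voice], so none of the listed features separates them. (They do differ in [sonorant], [round] and [dorsal], which are not among the given features.) Every other pair in the inventory differs on at least one listed feature.

w, v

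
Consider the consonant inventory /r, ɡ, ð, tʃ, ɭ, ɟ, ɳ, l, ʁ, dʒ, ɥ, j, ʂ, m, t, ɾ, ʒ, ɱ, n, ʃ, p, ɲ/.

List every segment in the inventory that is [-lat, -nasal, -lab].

Among the inventory, the [-lateral] segments are /r, ɡ, ð, tʃ, ɟ, ɳ, ʁ, dʒ, ɥ, j, ʂ, m, t, ɾ, ʒ, ɱ, n, ʃ, p, ɲ/.
Within that set, [-nasal] gives /r, ɡ, ð, tʃ, ɟ, ʁ, dʒ, ɥ, j, ʂ, t, ɾ, ʒ, ʃ, p/.
Among these, [-labial] leaves /r, ɡ, ð, tʃ, ɟ, ʁ, dʒ, j, ʂ, t, ɾ, ʒ, ʃ/.

r, ɡ, ð, tʃ, ɟ, ʁ, dʒ, j, ʂ, t, ɾ, ʒ, ʃ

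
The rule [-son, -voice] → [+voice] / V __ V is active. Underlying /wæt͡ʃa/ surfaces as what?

Only /t͡ʃ/ occurs between two vowels (/æ/ __ /a/) and matches the structural description. It is a voiceless postalveolar affricate, so [-son, -voice] holds; changing it to [+voice] with all other features held fixed yields /d͡ʒ/ (voiced postalveolar affricate). No other segment meets both the structural description and the environment, so the output is [wæd͡ʒa].

[wæd͡ʒa]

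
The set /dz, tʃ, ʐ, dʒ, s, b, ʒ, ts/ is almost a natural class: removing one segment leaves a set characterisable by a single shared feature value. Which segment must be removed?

The remaining segments after removing /b/ share [+strident]; /b/ (voiced bilabial stop) is [−strident]. For every other candidate removal, the leftover set fails to share any single feature value that the removed segment lacks.

b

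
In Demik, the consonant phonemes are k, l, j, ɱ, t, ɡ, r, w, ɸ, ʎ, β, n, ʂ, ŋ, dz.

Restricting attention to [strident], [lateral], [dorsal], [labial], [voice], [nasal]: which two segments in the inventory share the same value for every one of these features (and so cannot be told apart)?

ɡ, j

/ɡ/ (voiced velar stop) and /j/ (palatal glide) are both [−strident], [−lateral], [+dorsal], [−labial], [+voice], [−nasal], so none of the listed features separates them. (They do differ in [sonorant], [continuant] and [back], which are not among the given features.) Every other pair in the inventory differs on at least one listed feature.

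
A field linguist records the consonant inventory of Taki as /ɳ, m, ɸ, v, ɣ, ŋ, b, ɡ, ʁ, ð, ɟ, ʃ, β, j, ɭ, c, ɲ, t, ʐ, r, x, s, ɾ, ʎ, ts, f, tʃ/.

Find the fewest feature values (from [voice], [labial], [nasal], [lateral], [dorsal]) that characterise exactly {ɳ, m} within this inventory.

[+nasal, −dorsal]

Every target segment is [+nasal], [−dorsal]; each remaining inventory member fails at least one of these. Each conjunct is needed — [−dorsal] alone would also admit /ɸ, v, b, ð, …/; [+nasal] alone would also admit /ŋ, ɲ/ — and no other single listed feature has exactly this extension, so two is the minimum.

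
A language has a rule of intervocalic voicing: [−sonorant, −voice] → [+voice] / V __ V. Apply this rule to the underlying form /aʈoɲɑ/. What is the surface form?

[aɖoɲɑ]

/ʈ/ satisfies [−sonorant, −voice] and sits in V __ V. The [+voice] counterpart of the voiceless retroflex stop is /ɖ/. Other segments in /aʈoɲɑ/ either fail the structural description or are not in the environment, so the surface form is [aɖoɲɑ].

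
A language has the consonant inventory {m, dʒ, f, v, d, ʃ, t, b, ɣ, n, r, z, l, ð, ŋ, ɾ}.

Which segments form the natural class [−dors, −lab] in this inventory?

The [−dorsal] segments are /m, dʒ, f, v, d, ʃ, t, b, n, r, z, l, ð, ɾ/.
Within that set, [−labial] leaves /dʒ, d, ʃ, t, n, r, z, l, ð, ɾ/.

dʒ, d, ʃ, t, n, r, z, l, ð, ɾ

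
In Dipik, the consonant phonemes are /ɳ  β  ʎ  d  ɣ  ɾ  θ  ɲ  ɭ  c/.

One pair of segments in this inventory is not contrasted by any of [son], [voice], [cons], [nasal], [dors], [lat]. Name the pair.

Both /d/ and /β/ are [−sonorant], [+voice], [+consonantal], [−nasal], [−dorsal], [−lateral]. Since the list omits [continuant], [labial] and [coronal] — which do distinguish the voiced alveolar stop from the voiced bilabial fricative — this pair collapses; all other pairs remain distinct.

d, β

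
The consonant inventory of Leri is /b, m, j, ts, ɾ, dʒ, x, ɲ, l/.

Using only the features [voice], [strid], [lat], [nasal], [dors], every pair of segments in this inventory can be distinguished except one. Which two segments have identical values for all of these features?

b, ɾ

Both /b/ and /ɾ/ are [+voice], [−strident], [−lateral], [−nasal], [−dorsal]. Since the list omits [sonorant], [labial] and [coronal] — which do distinguish the voiced bilabial stop from the alveolar tap — this pair collapses; all other pairs remain distinct.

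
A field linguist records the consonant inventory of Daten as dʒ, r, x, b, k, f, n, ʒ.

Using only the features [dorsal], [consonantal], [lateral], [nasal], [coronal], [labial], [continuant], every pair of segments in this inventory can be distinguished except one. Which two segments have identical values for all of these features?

/ʒ/ (voiced postalveolar fricative) and /r/ (alveolar trill) are both [−dorsal], [+consonantal], [−lateral], [−nasal], [+coronal], [−labial], [+continuant], so none of the listed features separates them. (They do differ in [sonorant], [strident] and [anterior], which are not among the given features.) Every other pair in the inventory differs on at least one listed feature.

ʒ, r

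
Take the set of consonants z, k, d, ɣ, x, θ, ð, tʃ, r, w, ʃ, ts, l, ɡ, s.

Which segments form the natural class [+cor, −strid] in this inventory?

The [+coronal] segments are /z, d, θ, ð, tʃ, r, ʃ, ts, l, s/.
Of those, [−strident] leaves /d, θ, ð, r, l/.

d, θ, ð, r, l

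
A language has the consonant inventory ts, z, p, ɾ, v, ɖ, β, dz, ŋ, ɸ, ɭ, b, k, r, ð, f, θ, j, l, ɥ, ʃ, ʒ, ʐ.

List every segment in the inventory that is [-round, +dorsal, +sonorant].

ŋ, j

Checking each segment against [-round], [+dorsal], [+sonorant]: /ŋ/ (velar nasal), /j/ (palatal glide) satisfy every feature; every other segment in the inventory fails at least one.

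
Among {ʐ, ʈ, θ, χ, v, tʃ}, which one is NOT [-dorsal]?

χ

/χ/ is the voiceless uvular fricative, which is [+dorsal]; the rest — /v, ʈ, tʃ, ʐ, θ/ — are [-dorsal].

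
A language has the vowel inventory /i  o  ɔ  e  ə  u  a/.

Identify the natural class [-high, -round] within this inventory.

e, ə, a

First, the [-high] segments are /o, ɔ, e, ə, a/.
Within that set, [-round] leaves /e, ə, a/.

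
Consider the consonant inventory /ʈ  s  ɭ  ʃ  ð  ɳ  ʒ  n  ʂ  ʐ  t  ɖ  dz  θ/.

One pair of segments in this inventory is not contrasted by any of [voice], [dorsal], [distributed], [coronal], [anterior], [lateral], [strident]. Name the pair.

ɖ, ɳ

/ɖ/ (voiced retroflex stop) and /ɳ/ (retroflex nasal) are both [+voice], [−dorsal], [−distributed], [+coronal], [−anterior], [−lateral], [−strident], so none of the listed features separates them. (They do differ in [sonorant] and [nasal], which are not among the given features.) Every other pair in the inventory differs on at least one listed feature.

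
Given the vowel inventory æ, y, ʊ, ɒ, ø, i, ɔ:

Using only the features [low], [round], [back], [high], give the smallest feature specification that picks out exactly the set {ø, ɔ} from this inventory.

/ø, ɔ/ are all [−high], [−low], and no other segment in the inventory matches both values. Dropping any one of them over-generates: [−low] alone would also admit /y, ʊ, i/; [−high] alone would also admit /æ, ɒ/. No other single listed feature picks out exactly this set either, so fewer than two features will not do.

[−high, −low]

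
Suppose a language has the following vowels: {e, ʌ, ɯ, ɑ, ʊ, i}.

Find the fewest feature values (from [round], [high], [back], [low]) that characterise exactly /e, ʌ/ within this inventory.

The class [−high], [−low] has exactly /e, ʌ/ as its extension in this inventory. No smaller conjunction from the listed features achieves this: [−low] alone would also admit /ɯ, ʊ, i/; [−high] alone would also admit /ɑ/; and checking the remaining single features turns up none with this extension.

[−high, −low]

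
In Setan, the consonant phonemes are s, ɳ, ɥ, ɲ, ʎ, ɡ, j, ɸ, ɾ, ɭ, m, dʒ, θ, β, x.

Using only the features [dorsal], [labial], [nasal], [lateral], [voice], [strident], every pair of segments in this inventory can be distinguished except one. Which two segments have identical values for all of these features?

ɡ, j

On the given features, /ɡ/ and /j/ have an identical profile: [+dorsal], [−labial], [−nasal], [−lateral], [+voice], [−strident]. No other two segments in the inventory coincide on all 6 features. (They do differ in [sonorant], [continuant] and [back], which are not among the given features.)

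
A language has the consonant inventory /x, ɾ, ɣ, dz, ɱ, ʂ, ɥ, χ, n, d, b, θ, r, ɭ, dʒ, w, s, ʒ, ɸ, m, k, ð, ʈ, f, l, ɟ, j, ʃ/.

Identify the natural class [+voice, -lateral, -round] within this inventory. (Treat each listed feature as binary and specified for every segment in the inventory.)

ɾ, ɣ, dz, ɱ, n, d, b, r, dʒ, ʒ, m, ð, ɟ, j

Eliminate segments failing any feature: /x, ʂ, χ, θ, s, ɸ, k, ʈ, f, ʃ/ are [-voice]; /ɥ, w/ are [+round]; /ɭ, l/ are [+lateral]. The remaining /ɾ, ɣ, dz, ɱ, n, d, b, r, dʒ, ʒ, m, ð, ɟ, j/ satisfy [+voice], [-lateral], [-round].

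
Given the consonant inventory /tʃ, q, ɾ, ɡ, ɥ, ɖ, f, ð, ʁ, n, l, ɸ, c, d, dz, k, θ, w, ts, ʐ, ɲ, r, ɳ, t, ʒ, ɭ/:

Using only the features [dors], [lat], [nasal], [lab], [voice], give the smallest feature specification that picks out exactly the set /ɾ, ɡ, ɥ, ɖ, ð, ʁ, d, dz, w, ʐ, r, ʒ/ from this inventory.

/ɾ, ɡ, ɥ, ɖ, ð, ʁ, d, dz, w, ʐ, r, ʒ/ are all [+voice], [-nasal], [-lateral], and no other segment in the inventory matches all three values. Dropping any one of them over-generates: [-nasal, -lateral] alone would also admit /tʃ, q, f, ɸ, …/; [+voice, -lateral] alone would also admit /n, ɲ, ɳ/; [+voice, -nasal] alone would also admit /l, ɭ/. No other combination of two listed features picks out exactly this set either, so fewer than three features will not do.

[+voice, -nasal, -lat]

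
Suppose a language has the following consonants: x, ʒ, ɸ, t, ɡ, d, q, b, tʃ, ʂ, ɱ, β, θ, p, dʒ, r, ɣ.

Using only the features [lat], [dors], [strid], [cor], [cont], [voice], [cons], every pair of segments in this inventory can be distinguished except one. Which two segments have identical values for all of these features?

/ɱ/ (labiodental nasal) and /b/ (voiced bilabial stop) are both [−lateral], [−dorsal], [−strident], [−coronal], [−continuant], [+voice], [+consonantal], so none of the listed features separates them. (They do differ in [sonorant] and [nasal], which are not among the given features.) Every other pair in the inventory differs on at least one listed feature.

ɱ, b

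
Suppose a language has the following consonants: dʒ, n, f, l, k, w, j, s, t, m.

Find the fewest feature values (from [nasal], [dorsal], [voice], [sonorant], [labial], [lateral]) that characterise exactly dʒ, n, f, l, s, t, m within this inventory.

[−dorsal]

The target set is precisely the extension of [−dorsal] in this inventory.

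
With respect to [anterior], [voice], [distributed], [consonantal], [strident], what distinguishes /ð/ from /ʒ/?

The two segments share [+voice], [+distributed], [+consonantal]. The only features from the list on which they differ: /ð/ is [-strident] while /ʒ/ is [+strident]; /ð/ is [+anterior] while /ʒ/ is [-anterior].

[strident], [anterior]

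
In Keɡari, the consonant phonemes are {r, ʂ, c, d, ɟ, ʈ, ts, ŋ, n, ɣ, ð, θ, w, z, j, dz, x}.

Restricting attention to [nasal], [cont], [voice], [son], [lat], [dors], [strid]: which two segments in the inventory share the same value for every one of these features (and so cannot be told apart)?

/j/ (palatal glide) and /w/ (labial-velar glide) are both [−nasal], [+continuant], [+voice], [+sonorant], [−lateral], [+dorsal], [−strident], so none of the listed features separates them. (They do differ in [labial], [round] and [back], which are not among the given features.) Every other pair in the inventory differs on at least one listed feature.

j, w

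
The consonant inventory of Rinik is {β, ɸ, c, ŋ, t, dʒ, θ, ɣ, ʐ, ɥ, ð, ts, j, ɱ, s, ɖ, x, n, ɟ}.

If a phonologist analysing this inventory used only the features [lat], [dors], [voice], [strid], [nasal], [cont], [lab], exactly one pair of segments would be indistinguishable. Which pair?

ɣ, j

/ɣ/ (voiced velar fricative) and /j/ (palatal glide) are both [−lateral], [+dorsal], [+voice], [−strident], [−nasal], [+continuant], [−labial], so none of the listed features separates them. (They do differ in [sonorant] and [back], which are not among the given features.) Every other pair in the inventory differs on at least one listed feature.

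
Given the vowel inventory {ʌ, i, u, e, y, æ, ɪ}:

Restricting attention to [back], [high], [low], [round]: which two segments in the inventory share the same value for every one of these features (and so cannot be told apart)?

Both /ɪ/ and /i/ are [-back], [+high], [-low], [-round]. Since the list omits [tense] — which does distinguish the high front unrounded lax vowel from the high front unrounded tense vowel — this pair collapses; all other pairs remain distinct.

ɪ, i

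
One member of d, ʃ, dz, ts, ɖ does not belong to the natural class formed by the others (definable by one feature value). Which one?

ʃ

/d, dz, ts, ɖ/ are all [−distributed], but /ʃ/ (voiceless postalveolar fricative) is [+distributed]. No other single segment can be removed to leave a set sharing one feature value that the removed segment lacks, so /ʃ/ is the odd one out.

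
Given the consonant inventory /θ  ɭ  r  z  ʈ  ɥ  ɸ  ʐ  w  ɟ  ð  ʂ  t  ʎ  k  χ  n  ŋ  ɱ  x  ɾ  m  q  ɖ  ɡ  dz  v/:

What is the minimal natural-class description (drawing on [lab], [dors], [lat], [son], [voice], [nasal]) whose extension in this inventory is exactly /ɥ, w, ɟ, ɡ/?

[+voice, −nasal, −lat, +dors]

The class [+voice], [−nasal], [−lateral], [+dorsal] has exactly /ɥ, w, ɟ, ɡ/ as its extension in this inventory. No smaller conjunction from the listed features achieves this: [−nasal, −lateral, +dorsal] alone would also admit /k, χ, x, q/; [+voice, −lateral, +dorsal] alone would also admit /ŋ/; [+voice, −nasal, +dorsal] alone would also admit /ʎ/; [+voice, −nasal, −lateral] alone would also admit /r, z, ʐ, ð, …/; and checking the remaining three-feature bundles turns up none with this extension.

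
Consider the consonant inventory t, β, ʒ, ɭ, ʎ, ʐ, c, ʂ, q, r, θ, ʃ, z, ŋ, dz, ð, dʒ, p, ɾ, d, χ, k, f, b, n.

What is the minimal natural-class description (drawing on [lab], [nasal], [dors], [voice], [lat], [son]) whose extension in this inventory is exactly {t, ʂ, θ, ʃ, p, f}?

The class [−voice], [−dorsal] has exactly /t, ʂ, θ, ʃ, p, f/ as its extension in this inventory. No smaller conjunction from the listed features achieves this: [−dorsal] alone would also admit /β, ʒ, ɭ, ʐ, …/; [−voice] alone would also admit /c, q, χ, k/; and checking the remaining single features turns up none with this extension.

[−voice, −dors]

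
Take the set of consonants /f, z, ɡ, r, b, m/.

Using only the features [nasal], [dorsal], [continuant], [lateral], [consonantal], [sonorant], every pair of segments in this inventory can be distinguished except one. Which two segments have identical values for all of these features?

/z/ (voiced alveolar fricative) and /f/ (voiceless labiodental fricative) are both [−nasal], [−dorsal], [+continuant], [−lateral], [+consonantal], [−sonorant], so none of the listed features separates them. (They do differ in [voice], [labial] and [coronal], which are not among the given features.) Every other pair in the inventory differs on at least one listed feature.

z, f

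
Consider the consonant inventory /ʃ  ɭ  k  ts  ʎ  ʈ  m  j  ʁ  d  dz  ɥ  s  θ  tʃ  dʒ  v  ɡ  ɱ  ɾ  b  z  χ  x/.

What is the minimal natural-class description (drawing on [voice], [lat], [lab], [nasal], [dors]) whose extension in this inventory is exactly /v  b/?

[-nasal, +lab, -dors]

The class [-nasal], [+labial], [-dorsal] has exactly /v, b/ as its extension in this inventory. No smaller conjunction from the listed features achieves this: [+labial, -dorsal] alone would also admit /m, ɱ/; [-nasal, -dorsal] alone would also admit /ʃ, ɭ, ts, ʈ, …/; [-nasal, +labial] alone would also admit /ɥ/; and checking the remaining two-feature bundles turns up none with this extension.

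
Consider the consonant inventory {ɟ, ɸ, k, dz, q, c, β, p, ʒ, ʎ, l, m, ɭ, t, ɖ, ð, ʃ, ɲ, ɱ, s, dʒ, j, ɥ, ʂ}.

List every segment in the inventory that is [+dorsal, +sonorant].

Checking each segment against [+dorsal], [+sonorant]: /ʎ/ (palatal lateral approximant), /ɲ/ (palatal nasal), /j/ (palatal glide), /ɥ/ (labial-palatal glide) satisfy every feature; every other segment in the inventory fails at least one.

ʎ, ɲ, j, ɥ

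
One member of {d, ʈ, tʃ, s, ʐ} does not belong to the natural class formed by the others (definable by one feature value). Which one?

tʃ

/s, d, ʐ, ʈ/ are all [-distributed], but /tʃ/ (voiceless postalveolar affricate) is [+distributed]. No other single segment can be removed to leave a set sharing one feature value that the removed segment lacks, so /tʃ/ is the odd one out.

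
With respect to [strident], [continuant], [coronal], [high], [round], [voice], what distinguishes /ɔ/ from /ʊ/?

/ɔ/ is the mid back rounded lax vowel and /ʊ/ is the high back rounded lax vowel. Both are [−strident], [+continuant], [−coronal], [+round], [+voice]. /ɔ/ is [−high] while /ʊ/ is [+high], so the distinguishing feature is [high].

[high]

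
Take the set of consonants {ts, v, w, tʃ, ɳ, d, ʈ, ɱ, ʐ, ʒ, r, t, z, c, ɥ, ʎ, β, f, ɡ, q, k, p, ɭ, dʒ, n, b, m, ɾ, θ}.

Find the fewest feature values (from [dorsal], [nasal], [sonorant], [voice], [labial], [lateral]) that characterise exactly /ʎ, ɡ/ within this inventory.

[+voice, -labial, +dorsal]

The class [+voice], [-labial], [+dorsal] has exactly /ʎ, ɡ/ as its extension in this inventory. No smaller conjunction from the listed features achieves this: [-labial, +dorsal] alone would also admit /c, q, k/; [+voice, +dorsal] alone would also admit /w, ɥ/; [+voice, -labial] alone would also admit /ɳ, d, ʐ, ʒ, …/; and checking the remaining two-feature bundles turns up none with this extension.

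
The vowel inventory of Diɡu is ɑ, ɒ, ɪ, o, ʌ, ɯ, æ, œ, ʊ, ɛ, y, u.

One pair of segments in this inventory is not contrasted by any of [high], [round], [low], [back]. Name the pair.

u, ʊ

/u/ (high back rounded tense vowel) and /ʊ/ (high back rounded lax vowel) are both [+high], [+round], [-low], [+back], so none of the listed features separates them. (They do differ in [tense], which is not among the given features.) Every other pair in the inventory differs on at least one listed feature.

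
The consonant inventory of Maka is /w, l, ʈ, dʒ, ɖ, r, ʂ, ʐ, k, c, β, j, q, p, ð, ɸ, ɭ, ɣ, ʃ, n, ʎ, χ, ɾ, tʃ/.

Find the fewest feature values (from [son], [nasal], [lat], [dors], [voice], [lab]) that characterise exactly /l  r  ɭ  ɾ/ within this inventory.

Every target segment is [+sonorant], [-nasal], [-dorsal]; each remaining inventory member fails at least one of these. Each conjunct is needed — [-nasal, -dorsal] alone would also admit /ʈ, dʒ, ɖ, ʂ, …/; [+sonorant, -dorsal] alone would also admit /n/; [+sonorant, -nasal] alone would also admit /w, j, ʎ/ — and no other combination of two listed features has exactly this extension, so three is the minimum.

[+son, -nasal, -dors]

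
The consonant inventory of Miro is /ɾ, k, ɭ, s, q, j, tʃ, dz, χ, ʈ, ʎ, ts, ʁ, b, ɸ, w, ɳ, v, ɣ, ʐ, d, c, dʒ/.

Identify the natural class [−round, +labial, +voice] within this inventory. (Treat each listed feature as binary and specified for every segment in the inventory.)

b, v

Checking each segment against [−round], [+labial], [+voice]: /b/ (voiced bilabial stop), /v/ (voiced labiodental fricative) satisfy every feature; every other segment in the inventory fails at least one.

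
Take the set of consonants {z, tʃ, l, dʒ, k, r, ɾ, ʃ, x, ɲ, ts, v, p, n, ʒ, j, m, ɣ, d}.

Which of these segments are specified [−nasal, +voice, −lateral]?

Checking each segment against [−nasal], [+voice], [−lateral]: /z/ (voiced alveolar fricative), /dʒ/ (voiced postalveolar affricate), /r/ (alveolar trill), /ɾ/ (alveolar tap), /v/ (voiced labiodental fricative), /ʒ/ (voiced postalveolar fricative), among others, satisfy every feature; every other segment in the inventory fails at least one.

z, dʒ, r, ɾ, v, ʒ, j, ɣ, d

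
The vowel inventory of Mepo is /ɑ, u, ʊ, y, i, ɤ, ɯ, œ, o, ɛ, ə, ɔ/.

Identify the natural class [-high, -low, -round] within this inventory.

ɤ, ɛ, ə

Checking each segment against [-high], [-low], [-round]: /ɤ/ (mid back unrounded tense vowel), /ɛ/ (mid front unrounded lax vowel), /ə/ (mid central vowel (schwa)) satisfy every feature; every other segment in the inventory fails at least one.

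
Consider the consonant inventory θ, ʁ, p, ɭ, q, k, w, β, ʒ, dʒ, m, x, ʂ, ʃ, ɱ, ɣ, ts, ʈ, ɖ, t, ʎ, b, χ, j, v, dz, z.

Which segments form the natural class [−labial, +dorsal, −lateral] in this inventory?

Checking each segment against [−labial], [+dorsal], [−lateral]: /ʁ/ (voiced uvular fricative), /q/ (voiceless uvular stop), /k/ (voiceless velar stop), /x/ (voiceless velar fricative), /ɣ/ (voiced velar fricative), /χ/ (voiceless uvular fricative), among others, satisfy every feature; every other segment in the inventory fails at least one.

ʁ, q, k, x, ɣ, χ, j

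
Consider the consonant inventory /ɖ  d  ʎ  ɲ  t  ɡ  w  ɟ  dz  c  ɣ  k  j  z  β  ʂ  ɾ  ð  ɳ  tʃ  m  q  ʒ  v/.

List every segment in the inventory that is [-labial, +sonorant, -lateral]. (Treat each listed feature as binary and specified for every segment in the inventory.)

Eliminate segments failing any feature: /ɖ, d, t, ɡ, ɟ, dz, c, ɣ, k, z, ʂ, ð, tʃ, q, ʒ/ are [-sonorant]; /ʎ/ is [+lateral]; /w, β, m, v/ are [+labial]. The remaining /ɲ, j, ɾ, ɳ/ satisfy [-labial], [+sonorant], [-lateral].

ɲ, j, ɾ, ɳ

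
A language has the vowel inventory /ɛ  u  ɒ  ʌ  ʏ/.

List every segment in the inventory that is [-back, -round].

Checking each segment against [-back], [-round]: /ɛ/ (mid front unrounded lax vowel) satisfies every feature; every other segment in the inventory fails at least one.

ɛ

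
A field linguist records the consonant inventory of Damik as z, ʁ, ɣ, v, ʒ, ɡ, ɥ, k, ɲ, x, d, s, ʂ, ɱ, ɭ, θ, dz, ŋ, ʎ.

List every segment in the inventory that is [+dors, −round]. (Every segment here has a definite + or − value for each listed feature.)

Among the inventory, the [+dorsal] segments are /ʁ, ɣ, ɡ, ɥ, k, ɲ, x, ŋ, ʎ/.
Within that set, [−round] leaves /ʁ, ɣ, ɡ, k, ɲ, x, ŋ, ʎ/.

ʁ, ɣ, ɡ, k, ɲ, x, ŋ, ʎ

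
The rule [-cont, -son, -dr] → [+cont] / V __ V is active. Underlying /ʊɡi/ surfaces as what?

/ɡ/ satisfies [-cont, -son, -dr] and sits in V __ V. The [+continuant] counterpart of the voiced velar stop is /ɣ/. Other segments in /ʊɡi/ either fail the structural description or are not in the environment, so the surface form is [ʊɣi].

[ʊɣi]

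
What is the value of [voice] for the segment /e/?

As the mid front unrounded tense vowel, /e/ is [+voice].

[+voice]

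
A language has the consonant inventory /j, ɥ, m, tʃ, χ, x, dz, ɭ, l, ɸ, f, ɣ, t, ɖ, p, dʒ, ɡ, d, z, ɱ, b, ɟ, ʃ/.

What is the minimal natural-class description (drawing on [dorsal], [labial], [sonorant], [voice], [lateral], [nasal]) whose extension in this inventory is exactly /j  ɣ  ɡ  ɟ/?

/j, ɣ, ɡ, ɟ/ are all [+voice], [−labial], [+dorsal], and no other segment in the inventory matches all three values. Dropping any one of them over-generates: [−labial, +dorsal] alone would also admit /χ, x/; [+voice, +dorsal] alone would also admit /ɥ/; [+voice, −labial] alone would also admit /dz, ɭ, l, ɖ, …/. No other combination of two listed features picks out exactly this set either, so fewer than three features will not do.

[+voice, −labial, +dorsal]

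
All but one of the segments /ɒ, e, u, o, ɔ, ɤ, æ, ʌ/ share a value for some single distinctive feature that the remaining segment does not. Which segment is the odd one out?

[high] groups all but one: /ʌ, o, ɤ, æ, ɒ, ɔ, e/ share [−high] while /u/ (high back rounded tense vowel) alone is [+high]. Removing any other segment would not leave a single-feature class that excludes it.

u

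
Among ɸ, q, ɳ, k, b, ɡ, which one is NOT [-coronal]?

ɳ

Every segment except /ɳ/ is [-coronal]. /ɳ/ (retroflex nasal) is [+coronal], so it is the exception.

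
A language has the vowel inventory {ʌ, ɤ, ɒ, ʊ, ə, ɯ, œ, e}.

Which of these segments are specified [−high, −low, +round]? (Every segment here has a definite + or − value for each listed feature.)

œ

Checking each segment against [−high], [−low], [+round]: /œ/ (mid front rounded lax vowel) satisfies every feature; every other segment in the inventory fails at least one.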